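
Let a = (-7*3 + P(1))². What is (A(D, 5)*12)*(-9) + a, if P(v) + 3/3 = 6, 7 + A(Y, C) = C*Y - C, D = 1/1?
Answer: 1012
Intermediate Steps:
D = 1
A(Y, C) = -7 - C + C*Y (A(Y, C) = -7 + (C*Y - C) = -7 + (-C + C*Y) = -7 - C + C*Y)
P(v) = 5 (P(v) = -1 + 6 = 5)
a = 256 (a = (-7*3 + 5)² = (-21 + 5)² = (-16)² = 256)
(A(D, 5)*12)*(-9) + a = ((-7 - 1*5 + 5*1)*12)*(-9) + 256 = ((-7 - 5 + 5)*12)*(-9) + 256 = -7*12*(-9) + 256 = -84*(-9) + 256 = 756 + 256 = 1012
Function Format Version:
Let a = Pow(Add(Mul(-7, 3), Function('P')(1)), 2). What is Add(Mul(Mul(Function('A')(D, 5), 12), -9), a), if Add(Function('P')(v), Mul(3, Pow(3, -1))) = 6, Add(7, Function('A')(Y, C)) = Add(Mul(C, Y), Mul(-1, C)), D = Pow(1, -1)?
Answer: 1012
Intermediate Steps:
D = 1
Function('A')(Y, C) = Add(-7, Mul(-1, C), Mul(C, Y)) (Function('A')(Y, C) = Add(-7, Add(Mul(C, Y), Mul(-1, C))) = Add(-7, Add(Mul(-1, C), Mul(C, Y))) = Add(-7, Mul(-1, C), Mul(C, Y)))
Function('P')(v) = 5 (Function('P')(v) = Add(-1, 6) = 5)
a = 256 (a = Pow(Add(Mul(-7, 3), 5), 2) = Pow(Add(-21, 5), 2) = Pow(-16, 2) = 256)
Add(Mul(Mul(Function('A')(D, 5), 12), -9), a) = Add(Mul(Mul(Add(-7, Mul(-1, 5), Mul(5, 1)), 12), -9), 256) = Add(Mul(Mul(Add(-7, -5, 5), 12), -9), 256) = Add(Mul(Mul(-7, 12), -9), 256) = Add(Mul(-84, -9), 256) = Add(756, 256) = 1012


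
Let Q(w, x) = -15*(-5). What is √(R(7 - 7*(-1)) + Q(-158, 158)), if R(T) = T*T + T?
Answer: √285 ≈ 16.882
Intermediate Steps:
Q(w, x) = 75
R(T) = T + T² (R(T) = T² + T = T + T²)
√(R(7 - 7*(-1)) + Q(-158, 158)) = √((7 - 7*(-1))*(1 + (7 - 7*(-1))) + 75) = √((7 + 7)*(1 + (7 + 7)) + 75) = √(14*(1 + 14) + 75) = √(14*15 + 75) = √(210 + 75) = √285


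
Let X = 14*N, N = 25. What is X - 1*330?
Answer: 20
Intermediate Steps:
X = 350 (X = 14*25 = 350)
X - 1*330 = 350 - 1*330 = 350 - 330 = 20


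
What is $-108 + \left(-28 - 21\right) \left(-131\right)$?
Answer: $6311$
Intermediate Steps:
$-108 + \left(-28 - 21\right) \left(-131\right) = -108 - -6419 = -108 + 6419 = 6311$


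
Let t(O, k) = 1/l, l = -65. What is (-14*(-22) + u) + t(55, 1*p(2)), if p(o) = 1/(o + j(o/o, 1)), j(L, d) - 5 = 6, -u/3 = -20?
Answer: 23919/65 ≈ 367.98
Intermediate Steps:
u = 60 (u = -3*(-20) = 60)
j(L, d) = 11 (j(L, d) = 5 + 6 = 11)
p(o) = 1/(11 + o) (p(o) = 1/(o + 11) = 1/(11 + o))
t(O, k) = -1/65 (t(O, k) = 1/(-65) = -1/65)
(-14*(-22) + u) + t(55, 1*p(2)) = (-14*(-22) + 60) - 1/65 = (308 + 60) - 1/65 = 368 - 1/65 = 23919/65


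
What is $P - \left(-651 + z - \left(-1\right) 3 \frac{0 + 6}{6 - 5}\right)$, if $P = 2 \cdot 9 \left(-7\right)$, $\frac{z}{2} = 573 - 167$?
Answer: $-305$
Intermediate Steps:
$z = 812$ ($z = 2 \left(573 - 167\right) = 2 \cdot 406 = 812$)
$P = -126$ ($P = 18 \left(-7\right) = -126$)
$P - \left(-651 + z - \left(-1\right) 3 \frac{0 + 6}{6 - 5}\right) = -126 - \left(161 - \left(-1\right) 3 \frac{0 + 6}{6 - 5}\right) = -126 - \left(161 + 3 \cdot 6 \cdot 1^{-1}\right) = -126 - \left(161 + 3 \cdot 6 \cdot 1\right) = -126 + \left(\left(\left(601 - 18\right) + 50\right) - 812\right) = -126 + \left(\left(583 + 50\right) - 812\right) = -126 + \left(633 - 812\right) = -126 - 179 = -305$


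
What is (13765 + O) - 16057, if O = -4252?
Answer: -6544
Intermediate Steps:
(13765 + O) - 16057 = (13765 - 4252) - 16057 = 9513 - 16057 = -6544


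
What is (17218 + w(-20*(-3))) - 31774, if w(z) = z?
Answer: -14496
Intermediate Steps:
(17218 + w(-20*(-3))) - 31774 = (17218 - 20*(-3)) - 31774 = (17218 + 60) - 31774 = 17278 - 31774 = -14496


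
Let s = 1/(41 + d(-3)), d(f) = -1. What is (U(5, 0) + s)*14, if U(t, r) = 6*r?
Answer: 7/20 ≈ 0.35000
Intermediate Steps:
s = 1/40 (s = 1/(41 - 1) = 1/40 ≈ 0.025000)
(U(5, 0) + s)*14 = (6*0 + 1/40)*14 = (0 + 1/40)*14 = (1/40)*14 = 7/20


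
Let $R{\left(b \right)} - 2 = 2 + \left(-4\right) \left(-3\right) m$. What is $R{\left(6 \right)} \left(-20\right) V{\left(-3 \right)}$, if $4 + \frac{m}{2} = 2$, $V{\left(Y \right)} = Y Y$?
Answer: $7920$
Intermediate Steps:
$V{\left(Y \right)} = Y^{2}$
$m = -4$ ($m = -8 + 2 \cdot 2 = -8 + 4 = -4$)
$R{\left(b \right)} = -44$ ($R{\left(b \right)} = 2 + \left(2 + \left(-4\right) \left(-3\right) \left(-4\right)\right) = 2 + \left(2 + 12 \left(-4\right)\right) = 2 + \left(2 - 48\right) = 2 - 46 = -44$)
$R{\left(6 \right)} \left(-20\right) V{\left(-3 \right)} = \left(-44\right) \left(-20\right) \left(-3\right)^{2} = 880 \cdot 9 = 7920$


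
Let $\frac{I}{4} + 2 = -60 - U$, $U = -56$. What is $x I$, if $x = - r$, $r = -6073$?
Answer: $-145752$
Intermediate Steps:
$I = -24$ ($I = -8 + 4 \left(-60 - -56\right) = -8 + 4 \left(-60 + 56\right) = -8 + 4 \left(-4\right) = -8 - 16 = -24$)
$x = 6073$ ($x = \left(-1\right) \left(-6073\right) = 6073$)
$x I = 6073 \left(-24\right) = -145752$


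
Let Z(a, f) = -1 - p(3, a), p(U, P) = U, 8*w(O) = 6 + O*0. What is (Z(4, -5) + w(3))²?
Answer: 169/16 ≈ 10.563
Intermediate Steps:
w(O) = ¾ (w(O) = (6 + O*0)/8 = (6 + 0)/8 = (⅛)*6 = ¾)
Z(a, f) = -4 (Z(a, f) = -1 - 1*3 = -1 - 3 = -4)
(Z(4, -5) + w(3))² = (-4 + ¾)² = (-13/4)² = 169/16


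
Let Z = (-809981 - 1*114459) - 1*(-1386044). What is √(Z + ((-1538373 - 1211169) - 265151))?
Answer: I*√2553089 ≈ 1597.8*I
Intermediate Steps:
Z = 461604 (Z = (-809981 - 114459) + 1386044 = -924440 + 1386044 = 461604)
√(Z + ((-1538373 - 1211169) - 265151)) = √(461604 + ((-1538373 - 1211169) - 265151)) = √(461604 + (-2749542 - 265151)) = √(461604 - 3014693) = √(-2553089) = I*√2553089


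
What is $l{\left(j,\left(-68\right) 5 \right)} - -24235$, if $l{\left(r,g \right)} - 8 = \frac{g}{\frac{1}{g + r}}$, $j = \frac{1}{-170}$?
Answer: $139845$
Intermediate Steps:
$j = - \frac{1}{170} \approx -0.0058824$
$l{\left(r,g \right)} = 8 + g \left(g + r\right)$ ($l{\left(r,g \right)} = 8 + \frac{g}{\frac{1}{g + r}} = 8 + g \left(g + r\right)$)
$l{\left(j,\left(-68\right) 5 \right)} - -24235 = \left(8 + \left(\left(-68\right) 5\right)^{2} + \left(-68\right) 5 \left(- \frac{1}{170}\right)\right) - -24235 = \left(8 + \left(-340\right)^{2} - -2\right) + 24235 = \left(8 + 115600 + 2\right) + 24235 = 115610 + 24235 = 139845$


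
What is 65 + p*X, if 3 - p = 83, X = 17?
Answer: -1295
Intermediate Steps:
p = -80 (p = 3 - 1*83 = 3 - 83 = -80)
65 + p*X = 65 - 80*17 = 65 - 1360 = -1295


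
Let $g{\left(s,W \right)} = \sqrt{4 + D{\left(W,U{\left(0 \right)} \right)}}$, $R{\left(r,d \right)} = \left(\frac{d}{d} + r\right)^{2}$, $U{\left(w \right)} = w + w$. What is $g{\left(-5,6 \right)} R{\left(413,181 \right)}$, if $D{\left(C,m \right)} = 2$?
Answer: $171396 \sqrt{6} \approx 4.1983 \cdot 10^{5}$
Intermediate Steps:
$U{\left(w \right)} = 2 w$
$R{\left(r,d \right)} = \left(1 + r\right)^{2}$
$g{\left(s,W \right)} = \sqrt{6}$ ($g{\left(s,W \right)} = \sqrt{4 + 2} = \sqrt{6}$)
$g{\left(-5,6 \right)} R{\left(413,181 \right)} = \sqrt{6} \left(1 + 413\right)^{2} = \sqrt{6} \cdot 414^{2} = \sqrt{6} \cdot 171396 = 171396 \sqrt{6}$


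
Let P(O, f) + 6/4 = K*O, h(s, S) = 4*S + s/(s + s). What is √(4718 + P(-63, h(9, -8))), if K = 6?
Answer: √17354/2 ≈ 65.867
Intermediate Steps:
h(s, S) = ½ + 4*S (h(s, S) = 4*S + s/((2*s)) = 4*S + s*(1/(2*s)) = 4*S + ½ = ½ + 4*S)
P(O, f) = -3/2 + 6*O
√(4718 + P(-63, h(9, -8))) = √(4718 + (-3/2 + 6*(-63))) = √(4718 + (-3/2 - 378)) = √(4718 - 759/2) = √(8677/2) = √17354/2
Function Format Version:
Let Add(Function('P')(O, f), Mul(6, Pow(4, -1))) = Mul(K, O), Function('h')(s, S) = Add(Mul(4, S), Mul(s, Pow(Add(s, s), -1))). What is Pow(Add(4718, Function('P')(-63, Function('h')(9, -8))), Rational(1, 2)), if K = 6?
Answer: Mul(Rational(1, 2), Pow(17354, Rational(1, 2))) ≈ 65.867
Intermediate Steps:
Function('h')(s, S) = Add(Rational(1, 2), Mul(4, S)) (Function('h')(s, S) = Add(Mul(4, S), Mul(s, Pow(Mul(2, s), -1))) = Add(Mul(4, S), Mul(s, Mul(Rational(1, 2), Pow(s, -1)))) = Add(Mul(4, S), Rational(1, 2)) = Add(Rational(1, 2), Mul(4, S)))
Function('P')(O, f) = Add(Rational(-3, 2), Mul(6, O))
Pow(Add(4718, Function('P')(-63, Function('h')(9, -8))), Rational(1, 2)) = Pow(Add(4718, Add(Rational(-3, 2), Mul(6, -63))), Rational(1, 2)) = Pow(Add(4718, Add(Rational(-3, 2), -378)), Rational(1, 2)) = Pow(Add(4718, Rational(-759, 2)), Rational(1, 2)) = Pow(Rational(8677, 2), Rational(1, 2)) = Mul(Rational(1, 2), Pow(17354, Rational(1, 2)))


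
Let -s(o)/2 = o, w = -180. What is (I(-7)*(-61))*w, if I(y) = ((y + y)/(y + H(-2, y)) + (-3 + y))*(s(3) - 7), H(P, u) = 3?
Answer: 927810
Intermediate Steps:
s(o) = -2*o
I(y) = 39 - 13*y - 26*y/(3 + y) (I(y) = ((y + y)/(y + 3) + (-3 + y))*(-2*3 - 7) = ((2*y)/(3 + y) + (-3 + y))*(-6 - 7) = (2*y/(3 + y) + (-3 + y))*(-13) = (-3 + y + 2*y/(3 + y))*(-13) = 39 - 13*y - 26*y/(3 + y))
(I(-7)*(-61))*w = ((13*(9 - 1*(-7)**2 - 2*(-7))/(3 - 7))*(-61))*(-180) = ((13*(9 - 1*49 + 14)/(-4))*(-61))*(-180) = ((13*(-1/4)*(9 - 49 + 14))*(-61))*(-180) = ((13*(-1/4)*(-26))*(-61))*(-180) = ((169/2)*(-61))*(-180) = -10309/2*(-180) = 927810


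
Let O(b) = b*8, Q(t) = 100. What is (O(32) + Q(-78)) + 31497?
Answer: 31853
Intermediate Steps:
O(b) = 8*b
(O(32) + Q(-78)) + 31497 = (8*32 + 100) + 31497 = (256 + 100) + 31497 = 356 + 31497 = 31853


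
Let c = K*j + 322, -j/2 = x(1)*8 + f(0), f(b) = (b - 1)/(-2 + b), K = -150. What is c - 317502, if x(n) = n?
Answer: -314630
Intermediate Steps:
f(b) = (-1 + b)/(-2 + b)
j = -17 (j = -2*(1*8 + (-1 + 0)/(-2 + 0)) = -2*(8 - 1/(-2)) = -2*(8 - 1/2*(-1)) = -2*(8 + 1/2) = -2*17/2 = -17)
c = 2872 (c = -150*(-17) + 322 = 2550 + 322 = 2872)
c - 317502 = 2872 - 317502 = -314630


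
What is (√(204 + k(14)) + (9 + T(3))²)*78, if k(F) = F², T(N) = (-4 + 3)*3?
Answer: 4368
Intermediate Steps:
T(N) = -3 (T(N) = -1*3 = -3)
(√(204 + k(14)) + (9 + T(3))²)*78 = (√(204 + 14²) + (9 - 3)²)*78 = (√(204 + 196) + 6²)*78 = (√400 + 36)*78 = (20 + 36)*78 = 56*78 = 4368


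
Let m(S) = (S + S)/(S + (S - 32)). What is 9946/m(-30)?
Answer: 228758/15 ≈ 15251.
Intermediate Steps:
m(S) = 2*S/(-32 + 2*S) (m(S) = (2*S)/(S + (-32 + S)) = (2*S)/(-32 + 2*S) = 2*S/(-32 + 2*S))
9946/m(-30) = 9946/((-30/(-16 - 30))) = 9946/((-30/(-46))) = 9946/((-30*(-1/46))) = 9946/(15/23) = 9946*(23/15) = 228758/15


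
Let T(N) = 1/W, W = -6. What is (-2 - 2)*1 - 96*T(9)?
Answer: 12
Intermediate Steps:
T(N) = -⅙ (T(N) = 1/(-6) = -⅙)
(-2 - 2)*1 - 96*T(9) = (-2 - 2)*1 - 96*(-⅙) = -4*1 + 16 = -4 + 16 = 12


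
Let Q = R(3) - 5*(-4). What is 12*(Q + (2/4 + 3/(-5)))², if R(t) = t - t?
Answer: 118803/25 ≈ 4752.1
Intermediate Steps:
R(t) = 0
Q = 20 (Q = 0 - 5*(-4) = 0 + 20 = 20)
12*(Q + (2/4 + 3/(-5)))² = 12*(20 + (2/4 + 3/(-5)))² = 12*(20 + (2*(¼) + 3*(-⅕)))² = 12*(20 + (½ - ⅗))² = 12*(20 - ⅒)² = 12*(199/10)² = 12*(39601/100) = 118803/25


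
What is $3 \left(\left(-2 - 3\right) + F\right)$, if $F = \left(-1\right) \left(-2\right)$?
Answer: $-9$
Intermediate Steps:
$F = 2$
$3 \left(\left(-2 - 3\right) + F\right) = 3 \left(\left(-2 - 3\right) + 2\right) = 3 \left(-5 + 2\right) = 3 \left(-3\right) = -9$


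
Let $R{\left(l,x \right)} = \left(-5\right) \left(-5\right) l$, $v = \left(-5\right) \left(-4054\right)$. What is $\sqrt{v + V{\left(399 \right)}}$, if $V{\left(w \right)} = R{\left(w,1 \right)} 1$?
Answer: $\sqrt{30245} \approx 173.91$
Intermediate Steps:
$v = 20270$
$R{\left(l,x \right)} = 25 l$
$V{\left(w \right)} = 25 w$ ($V{\left(w \right)} = 25 w 1 = 25 w$)
$\sqrt{v + V{\left(399 \right)}} = \sqrt{20270 + 25 \cdot 399} = \sqrt{20270 + 9975} = \sqrt{30245}$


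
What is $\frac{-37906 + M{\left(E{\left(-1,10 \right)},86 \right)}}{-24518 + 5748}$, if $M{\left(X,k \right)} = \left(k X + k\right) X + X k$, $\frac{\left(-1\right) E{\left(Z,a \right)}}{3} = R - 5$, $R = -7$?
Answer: $- \frac{39871}{9385} \approx -4.2484$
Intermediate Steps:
$E{\left(Z,a \right)} = 36$ ($E{\left(Z,a \right)} = - 3 \left(-7 - 5\right) = \left(-3\right) \left(-12\right) = 36$)
$M{\left(X,k \right)} = X k + X \left(k + X k\right)$ ($M{\left(X,k \right)} = \left(X k + k\right) X + X k = \left(k + X k\right) X + X k = X \left(k + X k\right) + X k = X k + X \left(k + X k\right)$)
$\frac{-37906 + M{\left(E{\left(-1,10 \right)},86 \right)}}{-24518 + 5748} = \frac{-37906 + 36 \cdot 86 \left(2 + 36\right)}{-24518 + 5748} = \frac{-37906 + 36 \cdot 86 \cdot 38}{-18770} = \left(-37906 + 117648\right) \left(- \frac{1}{18770}\right) = 79742 \left(- \frac{1}{18770}\right) = - \frac{39871}{9385}$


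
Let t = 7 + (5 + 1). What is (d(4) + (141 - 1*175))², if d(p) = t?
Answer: 441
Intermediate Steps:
t = 13 (t = 7 + 6 = 13)
d(p) = 13
(d(4) + (141 - 1*175))² = (13 + (141 - 1*175))² = (13 + (141 - 175))² = (13 - 34)² = (-21)² = 441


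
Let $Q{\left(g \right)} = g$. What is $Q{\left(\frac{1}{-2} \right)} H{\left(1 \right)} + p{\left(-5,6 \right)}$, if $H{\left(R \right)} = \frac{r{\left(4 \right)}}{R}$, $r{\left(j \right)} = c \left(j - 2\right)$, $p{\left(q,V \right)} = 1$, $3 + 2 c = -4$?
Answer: $\frac{9}{2} \approx 4.5$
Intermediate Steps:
$c = - \frac{7}{2}$ ($c = - \frac{3}{2} + \frac{1}{2} \left(-4\right) = - \frac{3}{2} - 2 = - \frac{7}{2} \approx -3.5$)
$r{\left(j \right)} = 7 - \frac{7 j}{2}$ ($r{\left(j \right)} = - \frac{7 \left(j - 2\right)}{2} = - \frac{7 \left(-2 + j\right)}{2} = 7 - \frac{7 j}{2}$)
$H{\left(R \right)} = - \frac{7}{R}$ ($H{\left(R \right)} = \frac{7 - 14}{R} = - \frac{7}{R}$)
$Q{\left(\frac{1}{-2} \right)} H{\left(1 \right)} + p{\left(-5,6 \right)} = \frac{\left(-7\right) 1^{-1}}{-2} + 1 = - \frac{\left(-7\right) 1}{2} + 1 = \left(- \frac{1}{2}\right) \left(-7\right) + 1 = \frac{7}{2} + 1 = \frac{9}{2}$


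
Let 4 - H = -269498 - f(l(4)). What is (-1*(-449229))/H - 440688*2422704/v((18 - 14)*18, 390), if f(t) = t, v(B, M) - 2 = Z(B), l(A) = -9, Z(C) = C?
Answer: -47954329129259765/3323747 ≈ -1.4428e+10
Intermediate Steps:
v(B, M) = 2 + B
H = 269493 (H = 4 - (-269498 - 1*(-9)) = 4 - (-269498 + 9) = 4 - 1*(-269489) = 4 + 269489 = 269493)
(-1*(-449229))/H - 440688*2422704/v((18 - 14)*18, 390) = -1*(-449229)/269493 - 440688*2422704/(2 + (18 - 14)*18) = 449229*(1/269493) - 440688*2422704/(2 + 4*18) = 149743/89831 - 440688*2422704/(2 + 72) = 149743/89831 - 440688/(74*(1/2422704)) = 149743/89831 - 440688/37/1211352 = 149743/89831 - 440688*1211352/37 = 149743/89831 - 533828290176/37 = -47954329129259765/3323747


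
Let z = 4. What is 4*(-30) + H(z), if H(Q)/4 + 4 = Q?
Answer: -120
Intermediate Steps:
H(Q) = -16 + 4*Q
4*(-30) + H(z) = 4*(-30) + (-16 + 4*4) = -120 + (-16 + 16) = -120 + 0 = -120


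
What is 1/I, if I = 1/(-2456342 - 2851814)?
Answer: -5308156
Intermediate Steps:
I = -1/5308156 (I = 1/(-5308156) = -1/5308156 ≈ -1.8839e-7)
1/I = 1/(-1/5308156) = -5308156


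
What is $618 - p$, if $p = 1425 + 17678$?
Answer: $-18485$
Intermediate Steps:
$p = 19103$
$618 - p = 618 - 19103 = -18485$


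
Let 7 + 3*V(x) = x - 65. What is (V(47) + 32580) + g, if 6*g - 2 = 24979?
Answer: 220411/6 ≈ 36735.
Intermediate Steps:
V(x) = -24 + x/3 (V(x) = -7/3 + (x - 65)/3 = -7/3 + (-65 + x)/3 = -7/3 + (-65/3 + x/3) = -24 + x/3)
g = 8327/2 (g = ⅓ + (⅙)*24979 = ⅓ + 24979/6 = 8327/2 ≈ 4163.5)
(V(47) + 32580) + g = ((-24 + (⅓)*47) + 32580) + 8327/2 = ((-24 + 47/3) + 32580) + 8327/2 = (-25/3 + 32580) + 8327/2 = 97715/3 + 8327/2 = 220411/6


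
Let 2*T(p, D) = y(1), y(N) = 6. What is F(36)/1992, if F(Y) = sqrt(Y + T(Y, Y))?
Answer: sqrt(39)/1992 ≈ 0.0031350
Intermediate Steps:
T(p, D) = 3 (T(p, D) = (1/2)*6 = 3)
F(Y) = sqrt(3 + Y) (F(Y) = sqrt(Y + 3) = sqrt(3 + Y))
F(36)/1992 = sqrt(3 + 36)/1992 = sqrt(39)*(1/1992) = sqrt(39)/1992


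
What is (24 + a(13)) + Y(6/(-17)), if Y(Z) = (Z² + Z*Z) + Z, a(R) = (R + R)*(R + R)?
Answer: 202270/289 ≈ 699.90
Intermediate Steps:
a(R) = 4*R² (a(R) = (2*R)*(2*R) = 4*R²)
Y(Z) = Z + 2*Z² (Y(Z) = (Z² + Z²) + Z = 2*Z² + Z = Z + 2*Z²)
(24 + a(13)) + Y(6/(-17)) = (24 + 4*13²) + (6/(-17))*(1 + 2*(6/(-17))) = (24 + 4*169) + (6*(-1/17))*(1 + 2*(6*(-1/17))) = (24 + 676) - 6*(1 + 2*(-6/17))/17 = 700 - 6*(1 - 12/17)/17 = 700 - 6/17*5/17 = 700 - 30/289 = 202270/289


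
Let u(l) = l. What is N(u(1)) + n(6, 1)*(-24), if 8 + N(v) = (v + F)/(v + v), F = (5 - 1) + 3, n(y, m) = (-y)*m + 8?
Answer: -52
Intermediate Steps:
n(y, m) = 8 - m*y (n(y, m) = -m*y + 8 = 8 - m*y)
F = 7 (F = 4 + 3 = 7)
N(v) = -8 + (7 + v)/(2*v) (N(v) = -8 + (v + 7)/(v + v) = -8 + (7 + v)/((2*v)) = -8 + (7 + v)*(1/(2*v)) = -8 + (7 + v)/(2*v))
N(u(1)) + n(6, 1)*(-24) = (1/2)*(7 - 15*1)/1 + (8 - 1*1*6)*(-24) = (1/2)*1*(7 - 15) + (8 - 6)*(-24) = (1/2)*1*(-8) + 2*(-24) = -4 - 48 = -52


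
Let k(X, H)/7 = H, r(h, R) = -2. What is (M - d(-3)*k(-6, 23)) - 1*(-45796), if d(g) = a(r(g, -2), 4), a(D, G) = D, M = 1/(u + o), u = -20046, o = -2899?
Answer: 1058177509/22945 ≈ 46118.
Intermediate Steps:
M = -1/22945 (M = 1/(-20046 - 2899) = 1/(-22945) = -1/22945 ≈ -4.3582e-5)
k(X, H) = 7*H
d(g) = -2
(M - d(-3)*k(-6, 23)) - 1*(-45796) = (-1/22945 - (-2)*7*23) - 1*(-45796) = (-1/22945 - (-2)*161) + 45796 = (-1/22945 - 1*(-322)) + 45796 = (-1/22945 + 322) + 45796 = 7388289/22945 + 45796 = 1058177509/22945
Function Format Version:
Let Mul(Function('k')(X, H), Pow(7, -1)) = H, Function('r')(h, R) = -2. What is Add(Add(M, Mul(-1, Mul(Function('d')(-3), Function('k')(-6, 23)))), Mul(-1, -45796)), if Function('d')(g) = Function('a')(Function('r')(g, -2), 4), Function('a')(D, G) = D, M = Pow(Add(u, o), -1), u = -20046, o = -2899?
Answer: Rational(1058177509, 22945) ≈ 46118.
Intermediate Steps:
M = Rational(-1, 22945) (M = Pow(Add(-20046, -2899), -1) = Pow(-22945, -1) = Rational(-1, 22945) ≈ -4.3582e-5)
Function('k')(X, H) = Mul(7, H)
Function('d')(g) = -2
Add(Add(M, Mul(-1, Mul(Function('d')(-3), Function('k')(-6, 23)))), Mul(-1, -45796)) = Add(Add(Rational(-1, 22945), Mul(-1, Mul(-2, Mul(7, 23)))), Mul(-1, -45796)) = Add(Add(Rational(-1, 22945), Mul(-1, Mul(-2, 161))), 45796) = Add(Add(Rational(-1, 22945), Mul(-1, -322)), 45796) = Add(Add(Rational(-1, 22945), 322), 45796) = Add(Rational(7388289, 22945), 45796) = Rational(1058177509, 22945)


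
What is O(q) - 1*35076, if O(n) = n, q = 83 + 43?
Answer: -34950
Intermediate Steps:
q = 126
O(q) - 1*35076 = 126 - 1*35076 = 126 - 35076 = -34950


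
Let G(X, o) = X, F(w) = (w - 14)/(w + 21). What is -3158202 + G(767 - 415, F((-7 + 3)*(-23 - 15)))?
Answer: -3157850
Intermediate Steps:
F(w) = (-14 + w)/(21 + w)
-3158202 + G(767 - 415, F((-7 + 3)*(-23 - 15))) = -3158202 + (767 - 415) = -3158202 + 352 = -3157850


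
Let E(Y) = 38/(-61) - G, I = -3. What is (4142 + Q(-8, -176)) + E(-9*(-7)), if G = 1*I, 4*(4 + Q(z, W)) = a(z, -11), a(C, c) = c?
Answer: 1009581/244 ≈ 4137.6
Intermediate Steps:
Q(z, W) = -27/4 (Q(z, W) = -4 + (1/4)*(-11) = -4 - 11/4 = -27/4)
G = -3 (G = 1*(-3) = -3)
E(Y) = 145/61 (E(Y) = 38/(-61) - 1*(-3) = 38*(-1/61) + 3 = -38/61 + 3 = 145/61)
(4142 + Q(-8, -176)) + E(-9*(-7)) = (4142 - 27/4) + 145/61 = 16541/4 + 145/61 = 1009581/244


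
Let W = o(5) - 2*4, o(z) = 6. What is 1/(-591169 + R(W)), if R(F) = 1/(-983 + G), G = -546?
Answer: -1529/903897402 ≈ -1.6916e-6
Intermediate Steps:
W = -2 (W = 6 - 2*4 = 6 - 8 = -2)
R(F) = -1/1529 (R(F) = 1/(-983 - 546) = 1/(-1529) = -1/1529)
1/(-591169 + R(W)) = 1/(-591169 - 1/1529) = 1/(-903897402/1529) = -1529/903897402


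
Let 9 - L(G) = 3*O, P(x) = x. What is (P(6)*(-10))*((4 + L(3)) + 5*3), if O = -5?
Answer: -2580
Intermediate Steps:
L(G) = 24 (L(G) = 9 - 3*(-5) = 9 - 1*(-15) = 9 + 15 = 24)
(P(6)*(-10))*((4 + L(3)) + 5*3) = (6*(-10))*((4 + 24) + 5*3) = -60*(28 + 15) = -60*43 = -2580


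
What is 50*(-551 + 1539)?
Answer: 49400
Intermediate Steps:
50*(-551 + 1539) = 50*988 = 49400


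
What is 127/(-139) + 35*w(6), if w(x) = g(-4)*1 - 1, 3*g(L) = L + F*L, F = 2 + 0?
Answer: -24452/139 ≈ -175.91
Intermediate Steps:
F = 2
g(L) = L (g(L) = (L + 2*L)/3 = (3*L)/3 = L)
w(x) = -5 (w(x) = -4*1 - 1 = -4 - 1 = -5)
127/(-139) + 35*w(6) = 127/(-139) + 35*(-5) = 127*(-1/139) - 175 = -127/139 - 175 = -24452/139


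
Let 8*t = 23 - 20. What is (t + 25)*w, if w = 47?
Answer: 9541/8 ≈ 1192.6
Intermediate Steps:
t = 3/8 (t = (23 - 20)/8 = (1/8)*3 = 3/8 ≈ 0.37500)
(t + 25)*w = (3/8 + 25)*47 = (203/8)*47 = 9541/8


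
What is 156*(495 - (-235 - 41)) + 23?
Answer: 120299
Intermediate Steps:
156*(495 - (-235 - 41)) + 23 = 156*(495 - 1*(-276)) + 23 = 156*(495 + 276) + 23 = 156*771 + 23 = 120276 + 23 = 120299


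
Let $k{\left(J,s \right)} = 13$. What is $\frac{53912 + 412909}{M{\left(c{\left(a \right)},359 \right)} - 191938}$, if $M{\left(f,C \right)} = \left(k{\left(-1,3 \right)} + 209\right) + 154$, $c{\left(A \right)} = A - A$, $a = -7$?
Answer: $- \frac{155607}{63854} \approx -2.4369$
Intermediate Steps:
$c{\left(A \right)} = 0$
$M{\left(f,C \right)} = 376$ ($M{\left(f,C \right)} = \left(13 + 209\right) + 154 = 222 + 154 = 376$)
$\frac{53912 + 412909}{M{\left(c{\left(a \right)},359 \right)} - 191938} = \frac{53912 + 412909}{376 - 191938} = \frac{466821}{-191562} = 466821 \left(- \frac{1}{191562}\right) = - \frac{155607}{63854}$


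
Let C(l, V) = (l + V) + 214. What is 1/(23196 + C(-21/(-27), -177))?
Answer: 9/209104 ≈ 4.3041e-5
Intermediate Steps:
C(l, V) = 214 + V + l (C(l, V) = (V + l) + 214 = 214 + V + l)
1/(23196 + C(-21/(-27), -177)) = 1/(23196 + (214 - 177 - 21/(-27))) = 1/(23196 + (214 - 177 - 21*(-1/27))) = 1/(23196 + (214 - 177 + 7/9)) = 1/(23196 + 340/9) = 1/(209104/9) = 9/209104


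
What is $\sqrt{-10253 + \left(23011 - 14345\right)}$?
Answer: $23 i \sqrt{3} \approx 39.837 i$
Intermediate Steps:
$\sqrt{-10253 + \left(23011 - 14345\right)} = \sqrt{-10253 + 8666} = \sqrt{-1587} = 23 i \sqrt{3}$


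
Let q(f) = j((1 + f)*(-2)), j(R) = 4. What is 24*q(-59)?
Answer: 96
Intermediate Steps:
q(f) = 4
24*q(-59) = 24*4 = 96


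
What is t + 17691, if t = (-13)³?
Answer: 15494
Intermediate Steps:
t = -2197
t + 17691 = -2197 + 17691 = 15494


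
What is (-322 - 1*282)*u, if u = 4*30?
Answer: -72480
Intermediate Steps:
u = 120
(-322 - 1*282)*u = (-322 - 1*282)*120 = (-322 - 282)*120 = -604*120 = -72480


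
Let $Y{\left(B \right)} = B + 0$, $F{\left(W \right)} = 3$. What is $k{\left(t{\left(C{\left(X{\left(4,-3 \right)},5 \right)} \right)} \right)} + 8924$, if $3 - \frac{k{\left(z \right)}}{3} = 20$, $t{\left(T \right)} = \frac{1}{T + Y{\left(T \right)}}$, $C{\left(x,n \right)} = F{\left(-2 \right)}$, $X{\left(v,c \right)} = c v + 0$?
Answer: $8873$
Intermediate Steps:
$X{\left(v,c \right)} = c v$
$C{\left(x,n \right)} = 3$
$Y{\left(B \right)} = B$
$t{\left(T \right)} = \frac{1}{2 T}$ ($t{\left(T \right)} = \frac{1}{T + T} = \frac{1}{2 T}$)
$k{\left(z \right)} = -51$ ($k{\left(z \right)} = 9 - 60 = -51$)
$k{\left(t{\left(C{\left(X{\left(4,-3 \right)},5 \right)} \right)} \right)} + 8924 = -51 + 8924 = 8873$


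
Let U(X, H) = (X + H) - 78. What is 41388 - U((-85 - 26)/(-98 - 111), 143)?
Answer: 8636396/209 ≈ 41323.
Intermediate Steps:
U(X, H) = -78 + H + X (U(X, H) = (H + X) - 78 = -78 + H + X)
41388 - U((-85 - 26)/(-98 - 111), 143) = 41388 - (-78 + 143 + (-85 - 26)/(-98 - 111)) = 41388 - (-78 + 143 - 111/(-209)) = 41388 - (-78 + 143 - 111*(-1/209)) = 41388 - (-78 + 143 + 111/209) = 41388 - 1*13696/209 = 41388 - 13696/209 = 8636396/209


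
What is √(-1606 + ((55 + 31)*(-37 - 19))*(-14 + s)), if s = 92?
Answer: I*√377254 ≈ 614.21*I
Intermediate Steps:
√(-1606 + ((55 + 31)*(-37 - 19))*(-14 + s)) = √(-1606 + ((55 + 31)*(-37 - 19))*(-14 + 92)) = √(-1606 + (86*(-56))*78) = √(-1606 - 4816*78) = √(-1606 - 375648) = √(-377254) = I*√377254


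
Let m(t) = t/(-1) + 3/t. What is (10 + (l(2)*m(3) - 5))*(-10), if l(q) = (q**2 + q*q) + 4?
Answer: 190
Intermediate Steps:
l(q) = 4 + 2*q**2 (l(q) = (q**2 + q**2) + 4 = 2*q**2 + 4 = 4 + 2*q**2)
m(t) = -t + 3/t (m(t) = t*(-1) + 3/t = -t + 3/t)
(10 + (l(2)*m(3) - 5))*(-10) = (10 + ((4 + 2*2**2)*(-1*3 + 3/3) - 5))*(-10) = (10 + ((4 + 2*4)*(-3 + 3*(1/3)) - 5))*(-10) = (10 + ((4 + 8)*(-3 + 1) - 5))*(-10) = (10 + (12*(-2) - 5))*(-10) = (10 + (-24 - 5))*(-10) = (10 - 29)*(-10) = -19*(-10) = 190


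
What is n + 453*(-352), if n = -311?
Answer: -159767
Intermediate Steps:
n + 453*(-352) = -311 + 453*(-352) = -311 - 159456 = -159767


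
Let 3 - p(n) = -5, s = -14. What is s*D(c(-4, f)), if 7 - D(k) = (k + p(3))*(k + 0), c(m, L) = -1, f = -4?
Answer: -196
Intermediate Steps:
p(n) = 8 (p(n) = 3 - 1*(-5) = 3 + 5 = 8)
D(k) = 7 - k*(8 + k) (D(k) = 7 - (k + 8)*(k + 0) = 7 - (8 + k)*k = 7 - k*(8 + k))
s*D(c(-4, f)) = -14*(7 - 1*(-1)² - 8*(-1)) = -14*(7 - 1*1 + 8) = -14*(7 - 1 + 8) = -14*14 = -196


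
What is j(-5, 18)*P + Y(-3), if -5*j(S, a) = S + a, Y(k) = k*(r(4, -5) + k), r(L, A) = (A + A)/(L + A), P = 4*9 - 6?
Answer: -99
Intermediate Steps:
P = 30 (P = 36 - 6 = 30)
r(L, A) = 2*A/(A + L) (r(L, A) = (2*A)/(A + L) = 2*A/(A + L))
Y(k) = k*(10 + k) (Y(k) = k*(2*(-5)/(-5 + 4) + k) = k*(2*(-5)/(-1) + k) = k*(2*(-5)*(-1) + k) = k*(10 + k))
j(S, a) = -S/5 - a/5 (j(S, a) = -(S + a)/5 = -S/5 - a/5)
j(-5, 18)*P + Y(-3) = (-⅕*(-5) - ⅕*18)*30 - 3*(10 - 3) = (1 - 18/5)*30 - 3*7 = -13/5*30 - 21 = -78 - 21 = -99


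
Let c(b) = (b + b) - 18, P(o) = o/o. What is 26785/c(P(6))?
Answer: -26785/16 ≈ -1674.1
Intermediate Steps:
P(o) = 1
c(b) = -18 + 2*b (c(b) = 2*b - 18 = -18 + 2*b)
26785/c(P(6)) = 26785/(-18 + 2*1) = 26785/(-18 + 2) = 26785/(-16) = 26785*(-1/16) = -26785/16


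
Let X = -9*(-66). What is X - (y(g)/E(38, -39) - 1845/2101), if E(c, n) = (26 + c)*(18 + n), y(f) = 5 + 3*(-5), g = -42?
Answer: 839881303/1411872 ≈ 594.87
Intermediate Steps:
X = 594
y(f) = -10 (y(f) = 5 - 15 = -10)
E(c, n) = (18 + n)*(26 + c)
X - (y(g)/E(38, -39) - 1845/2101) = 594 - (-10/(468 + 18*38 + 26*(-39) + 38*(-39)) - 1845/2101) = 594 - (-10/(468 + 684 - 1014 - 1482) - 1845*1/2101) = 594 - (-10/(-1344) - 1845/2101) = 594 - (-10*(-1/1344) - 1845/2101) = 594 - (5/672 - 1845/2101) = 594 - 1*(-1229335/1411872) = 594 + 1229335/1411872 = 839881303/1411872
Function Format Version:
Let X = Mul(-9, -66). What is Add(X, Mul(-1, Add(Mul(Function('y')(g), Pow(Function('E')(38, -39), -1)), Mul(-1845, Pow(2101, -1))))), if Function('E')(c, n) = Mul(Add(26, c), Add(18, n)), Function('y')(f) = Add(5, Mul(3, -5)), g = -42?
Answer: Rational(839881303, 1411872) ≈ 594.87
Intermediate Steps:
X = 594
Function('y')(f) = -10 (Function('y')(f) = Add(5, -15) = -10)
Function('E')(c, n) = Mul(Add(18, n), Add(26, c))
Add(X, Mul(-1, Add(Mul(Function('y')(g), Pow(Function('E')(38, -39), -1)), Mul(-1845, Pow(2101, -1))))) = Add(594, Mul(-1, Add(Mul(-10, Pow(Add(468, Mul(18, 38), Mul(26, -39), Mul(38, -39)), -1)), Mul(-1845, Pow(2101, -1))))) = Add(594, Mul(-1, Add(Mul(-10, Pow(Add(468, 684, -1014, -1482), -1)), Mul(-1845, Rational(1, 2101))))) = Add(594, Mul(-1, Add(Mul(-10, Pow(-1344, -1)), Rational(-1845, 2101)))) = Add(594, Mul(-1, Add(Mul(-10, Rational(-1, 1344)), Rational(-1845, 2101)))) = Add(594, Mul(-1, Add(Rational(5, 672), Rational(-1845, 2101)))) = Add(594, Mul(-1, Rational(-1229335, 1411872))) = Add(594, Rational(1229335, 1411872)) = Rational(839881303, 1411872)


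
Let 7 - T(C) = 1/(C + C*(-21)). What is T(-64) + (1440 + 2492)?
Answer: 5041919/1280 ≈ 3939.0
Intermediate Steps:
T(C) = 7 + 1/(20*C) (T(C) = 7 - 1/(C + C*(-21)) = 7 - 1/(C - 21*C) = 7 - 1/((-20*C)) = 7 - (-1)/(20*C) = 7 + 1/(20*C))
T(-64) + (1440 + 2492) = (7 + (1/20)/(-64)) + (1440 + 2492) = (7 + (1/20)*(-1/64)) + 3932 = (7 - 1/1280) + 3932 = 8959/1280 + 3932 = 5041919/1280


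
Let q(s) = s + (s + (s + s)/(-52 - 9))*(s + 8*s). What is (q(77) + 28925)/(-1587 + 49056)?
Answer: 4917421/2895609 ≈ 1.6982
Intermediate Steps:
q(s) = s + 531*s²/61 (q(s) = s + (s + (2*s)/(-61))*(9*s) = s + (s + (2*s)*(-1/61))*(9*s) = s + (s - 2*s/61)*(9*s) = s + (59*s/61)*(9*s) = s + 531*s²/61)
(q(77) + 28925)/(-1587 + 49056) = ((1/61)*77*(61 + 531*77) + 28925)/(-1587 + 49056) = ((1/61)*77*(61 + 40887) + 28925)/47469 = ((1/61)*77*40948 + 28925)*(1/47469) = (3152996/61 + 28925)*(1/47469) = (4917421/61)*(1/47469) = 4917421/2895609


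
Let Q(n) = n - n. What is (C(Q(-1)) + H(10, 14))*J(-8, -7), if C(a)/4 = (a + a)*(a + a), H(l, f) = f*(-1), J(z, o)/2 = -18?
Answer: 504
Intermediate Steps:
J(z, o) = -36 (J(z, o) = 2*(-18) = -36)
H(l, f) = -f
Q(n) = 0
C(a) = 16*a² (C(a) = 4*((a + a)*(a + a)) = 4*((2*a)*(2*a)) = 4*(4*a²) = 16*a²)
(C(Q(-1)) + H(10, 14))*J(-8, -7) = (16*0² - 1*14)*(-36) = (16*0 - 14)*(-36) = (0 - 14)*(-36) = -14*(-36) = 504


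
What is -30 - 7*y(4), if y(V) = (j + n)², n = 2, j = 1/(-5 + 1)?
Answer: -823/16 ≈ -51.438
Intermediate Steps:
j = -¼ (j = 1/(-4) = -¼ ≈ -0.25000)
y(V) = 49/16 (y(V) = (-¼ + 2)² = (7/4)² = 49/16)
-30 - 7*y(4) = -30 - 7*49/16 = -30 - 343/16 = -823/16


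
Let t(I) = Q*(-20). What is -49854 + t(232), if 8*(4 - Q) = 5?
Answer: -99843/2 ≈ -49922.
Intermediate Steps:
Q = 27/8 (Q = 4 - ⅛*5 = 4 - 5/8 = 27/8 ≈ 3.3750)
t(I) = -135/2 (t(I) = (27/8)*(-20) = -135/2)
-49854 + t(232) = -49854 - 135/2 = -99843/2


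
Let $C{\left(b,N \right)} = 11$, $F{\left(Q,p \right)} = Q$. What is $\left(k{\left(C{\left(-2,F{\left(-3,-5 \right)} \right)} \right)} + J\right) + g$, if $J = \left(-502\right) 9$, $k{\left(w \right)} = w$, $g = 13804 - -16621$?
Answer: $25918$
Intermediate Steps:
$g = 30425$ ($g = 13804 + 16621 = 30425$)
$J = -4518$
$\left(k{\left(C{\left(-2,F{\left(-3,-5 \right)} \right)} \right)} + J\right) + g = \left(11 - 4518\right) + 30425 = -4507 + 30425 = 25918$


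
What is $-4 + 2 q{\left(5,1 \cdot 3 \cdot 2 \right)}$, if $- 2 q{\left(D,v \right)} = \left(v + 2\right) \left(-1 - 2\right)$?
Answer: $20$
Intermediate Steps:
$q{\left(D,v \right)} = 3 + \frac{3 v}{2}$ ($q{\left(D,v \right)} = - \frac{\left(v + 2\right) \left(-1 - 2\right)}{2} = - \frac{\left(2 + v\right) \left(-3\right)}{2} = - \frac{-6 - 3 v}{2} = 3 + \frac{3 v}{2}$)
$-4 + 2 q{\left(5,1 \cdot 3 \cdot 2 \right)} = -4 + 2 \left(3 + \frac{3 \cdot 1 \cdot 3 \cdot 2}{2}\right) = -4 + 2 \left(3 + \frac{3 \cdot 3 \cdot 2}{2}\right) = -4 + 2 \left(3 + \frac{3}{2} \cdot 6\right) = -4 + 2 \left(3 + 9\right) = -4 + 2 \cdot 12 = -4 + 24 = 20$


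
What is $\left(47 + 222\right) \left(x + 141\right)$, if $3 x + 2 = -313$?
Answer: $9684$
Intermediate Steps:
$x = -105$ ($x = - \frac{2}{3} + \frac{1}{3} \left(-313\right) = - \frac{2}{3} - \frac{313}{3} = -105$)
$\left(47 + 222\right) \left(x + 141\right) = \left(47 + 222\right) \left(-105 + 141\right) = 269 \cdot 36 = 9684$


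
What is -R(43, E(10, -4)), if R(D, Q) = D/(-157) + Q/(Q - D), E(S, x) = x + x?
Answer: 937/8007 ≈ 0.11702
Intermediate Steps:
E(S, x) = 2*x
R(D, Q) = -D/157 + Q/(Q - D) (R(D, Q) = D*(-1/157) + Q/(Q - D) = -D/157 + Q/(Q - D))
-R(43, E(10, -4)) = -(-2*(-4) - 1/157*43² + (1/157)*43*(2*(-4)))/(43 - 2*(-4)) = -(-1*(-8) - 1/157*1849 + (1/157)*43*(-8))/(43 - 1*(-8)) = -(8 - 1849/157 - 344/157)/(43 + 8) = -(-937)/(51*157) = -1*(-937/8007) = 937/8007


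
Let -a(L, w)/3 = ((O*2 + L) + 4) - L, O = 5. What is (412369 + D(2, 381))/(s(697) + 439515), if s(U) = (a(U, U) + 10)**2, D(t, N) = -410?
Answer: 411959/440539 ≈ 0.93513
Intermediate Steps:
a(L, w) = -42 (a(L, w) = -3*(((5*2 + L) + 4) - L) = -3*(((10 + L) + 4) - L) = -3*((14 + L) - L) = -3*14 = -42)
s(U) = 1024 (s(U) = (-42 + 10)**2 = (-32)**2 = 1024)
(412369 + D(2, 381))/(s(697) + 439515) = (412369 - 410)/(1024 + 439515) = 411959/440539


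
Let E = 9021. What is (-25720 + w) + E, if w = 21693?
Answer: 4994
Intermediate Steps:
(-25720 + w) + E = (-25720 + 21693) + 9021 = -4027 + 9021 = 4994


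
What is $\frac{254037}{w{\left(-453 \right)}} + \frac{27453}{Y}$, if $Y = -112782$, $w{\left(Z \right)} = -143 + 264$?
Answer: $\frac{9549159707}{4548874} \approx 2099.2$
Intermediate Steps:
$w{\left(Z \right)} = 121$
$\frac{254037}{w{\left(-453 \right)}} + \frac{27453}{Y} = \frac{254037}{121} + \frac{27453}{-112782} = 254037 \cdot \frac{1}{121} + 27453 \left(- \frac{1}{112782}\right) = \frac{254037}{121} - \frac{9151}{37594} = \frac{9549159707}{4548874}$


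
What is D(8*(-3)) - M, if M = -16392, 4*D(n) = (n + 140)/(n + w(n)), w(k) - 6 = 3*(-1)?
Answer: 344203/21 ≈ 16391.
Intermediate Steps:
w(k) = 3 (w(k) = 6 + 3*(-1) = 6 - 3 = 3)
D(n) = (140 + n)/(4*(3 + n)) (D(n) = ((n + 140)/(n + 3))/4 = ((140 + n)/(3 + n))/4 = (140 + n)/(4*(3 + n)))
D(8*(-3)) - M = (140 + 8*(-3))/(4*(3 + 8*(-3))) - 1*(-16392) = (140 - 24)/(4*(3 - 24)) + 16392 = (1/4)*116/(-21) + 16392 = (1/4)*(-1/21)*116 + 16392 = -29/21 + 16392 = 344203/21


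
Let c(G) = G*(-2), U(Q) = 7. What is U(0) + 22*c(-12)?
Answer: 535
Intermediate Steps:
c(G) = -2*G
U(0) + 22*c(-12) = 7 + 22*(-2*(-12)) = 7 + 22*24 = 7 + 528 = 535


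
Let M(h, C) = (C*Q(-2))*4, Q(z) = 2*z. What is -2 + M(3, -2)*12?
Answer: 382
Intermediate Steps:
M(h, C) = -16*C (M(h, C) = (C*(2*(-2)))*4 = (C*(-4))*4 = -4*C*4 = -16*C)
-2 + M(3, -2)*12 = -2 - 16*(-2)*12 = -2 + 32*12 = -2 + 384 = 382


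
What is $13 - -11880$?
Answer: $11893$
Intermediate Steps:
$13 - -11880 = 13 + 11880 = 11893$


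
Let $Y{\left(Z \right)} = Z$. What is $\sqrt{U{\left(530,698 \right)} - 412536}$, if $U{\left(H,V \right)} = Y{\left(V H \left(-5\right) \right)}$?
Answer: $2 i \sqrt{565559} \approx 1504.1 i$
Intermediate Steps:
$U{\left(H,V \right)} = - 5 H V$ ($U{\left(H,V \right)} = V H \left(-5\right) = H V \left(-5\right) = - 5 H V$)
$\sqrt{U{\left(530,698 \right)} - 412536} = \sqrt{\left(-5\right) 530 \cdot 698 - 412536} = \sqrt{-1849700 - 412536} = \sqrt{-2262236} = 2 i \sqrt{565559}$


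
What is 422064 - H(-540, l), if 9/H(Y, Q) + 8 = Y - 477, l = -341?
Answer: 432615609/1025 ≈ 4.2206e+5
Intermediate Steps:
H(Y, Q) = 9/(-485 + Y) (H(Y, Q) = 9/(-8 + (Y - 477)) = 9/(-8 + (-477 + Y)) = 9/(-485 + Y))
422064 - H(-540, l) = 422064 - 9/(-485 - 540) = 422064 - 9/(-1025) = 422064 - 9*(-1)/1025 = 422064 - 1*(-9/1025) = 422064 + 9/1025 = 432615609/1025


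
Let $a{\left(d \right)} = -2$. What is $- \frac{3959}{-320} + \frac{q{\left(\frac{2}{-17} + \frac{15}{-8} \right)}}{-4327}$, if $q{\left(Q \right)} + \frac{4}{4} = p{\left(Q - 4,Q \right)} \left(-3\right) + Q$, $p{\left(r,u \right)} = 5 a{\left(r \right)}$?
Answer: $\frac{291073161}{23538880} \approx 12.366$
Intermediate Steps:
$p{\left(r,u \right)} = -10$ ($p{\left(r,u \right)} = 5 \left(-2\right) = -10$)
$q{\left(Q \right)} = 29 + Q$ ($q{\left(Q \right)} = -1 + \left(\left(-10\right) \left(-3\right) + Q\right) = -1 + \left(30 + Q\right) = 29 + Q$)
$- \frac{3959}{-320} + \frac{q{\left(\frac{2}{-17} + \frac{15}{-8} \right)}}{-4327} = - \frac{3959}{-320} + \frac{29 + \left(\frac{2}{-17} + \frac{15}{-8}\right)}{-4327} = \left(-3959\right) \left(- \frac{1}{320}\right) + \left(29 + \left(2 \left(- \frac{1}{17}\right) + 15 \left(- \frac{1}{8}\right)\right)\right) \left(- \frac{1}{4327}\right) = \frac{3959}{320} + \left(29 - \frac{271}{136}\right) \left(- \frac{1}{4327}\right) = \frac{3959}{320} + \frac{3673}{136} \left(- \frac{1}{4327}\right) = \frac{3959}{320} - \frac{3673}{588472} = \frac{291073161}{23538880}$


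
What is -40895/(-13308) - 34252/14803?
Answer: 149543069/196998324 ≈ 0.75911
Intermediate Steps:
-40895/(-13308) - 34252/14803 = -40895*(-1/13308) - 34252*1/14803 = 40895/13308 - 34252/14803 = 149543069/196998324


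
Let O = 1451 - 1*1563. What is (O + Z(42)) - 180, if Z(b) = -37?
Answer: -329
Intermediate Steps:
O = -112 (O = 1451 - 1563 = -112)
(O + Z(42)) - 180 = (-112 - 37) - 180 = -149 - 180 = -329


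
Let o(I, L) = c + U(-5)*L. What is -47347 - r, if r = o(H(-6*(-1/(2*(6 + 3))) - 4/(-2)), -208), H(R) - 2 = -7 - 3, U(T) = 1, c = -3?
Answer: -47136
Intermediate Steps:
H(R) = -8 (H(R) = 2 + (-7 - 3) = 2 - 10 = -8)
o(I, L) = -3 + L (o(I, L) = -3 + 1*L = -3 + L)
r = -211 (r = -3 - 208 = -211)
-47347 - r = -47347 - 1*(-211) = -47347 + 211 = -47136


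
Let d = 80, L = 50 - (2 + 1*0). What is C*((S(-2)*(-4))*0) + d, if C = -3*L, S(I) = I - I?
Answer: 80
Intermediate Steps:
L = 48 (L = 50 - (2 + 0) = 50 - 1*2 = 50 - 2 = 48)
S(I) = 0
C = -144 (C = -3*48 = -144)
C*((S(-2)*(-4))*0) + d = -144*0*(-4)*0 + 80 = -0*0 + 80 = -144*0 + 80 = 0 + 80 = 80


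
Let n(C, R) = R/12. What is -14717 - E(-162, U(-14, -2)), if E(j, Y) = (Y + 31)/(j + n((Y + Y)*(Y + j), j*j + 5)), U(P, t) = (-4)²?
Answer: -357697249/24305 ≈ -14717.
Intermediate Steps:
U(P, t) = 16
n(C, R) = R/12 (n(C, R) = R*(1/12) = R/12)
E(j, Y) = (31 + Y)/(5/12 + j + j²/12) (E(j, Y) = (Y + 31)/(j + (j*j + 5)/12) = (31 + Y)/(j + (j² + 5)/12) = (31 + Y)/(j + (5 + j²)/12) = (31 + Y)/(j + (5/12 + j²/12)) = (31 + Y)/(5/12 + j + j²/12))
-14717 - E(-162, U(-14, -2)) = -14717 - 12*(31 + 16)/(5 + (-162)² + 12*(-162)) = -14717 - 12*47/(5 + 26244 - 1944) = -14717 - 12*47/24305 = -14717 - 1*564/24305 = -14717 - 564/24305 = -357697249/24305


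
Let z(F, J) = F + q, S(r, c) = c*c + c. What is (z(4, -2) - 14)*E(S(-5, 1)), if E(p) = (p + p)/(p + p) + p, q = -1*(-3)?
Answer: -21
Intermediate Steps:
S(r, c) = c + c² (S(r, c) = c² + c = c + c²)
q = 3
z(F, J) = 3 + F (z(F, J) = F + 3 = 3 + F)
E(p) = 1 + p (E(p) = (2*p)/((2*p)) + p = (2*p)*(1/(2*p)) + p = 1 + p)
(z(4, -2) - 14)*E(S(-5, 1)) = ((3 + 4) - 14)*(1 + 1*(1 + 1)) = (7 - 14)*(1 + 1*2) = -7*(1 + 2) = -7*3 = -21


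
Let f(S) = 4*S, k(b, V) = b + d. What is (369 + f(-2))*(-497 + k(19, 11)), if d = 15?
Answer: -167143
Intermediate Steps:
k(b, V) = 15 + b (k(b, V) = b + 15 = 15 + b)
(369 + f(-2))*(-497 + k(19, 11)) = (369 + 4*(-2))*(-497 + (15 + 19)) = (369 - 8)*(-497 + 34) = 361*(-463) = -167143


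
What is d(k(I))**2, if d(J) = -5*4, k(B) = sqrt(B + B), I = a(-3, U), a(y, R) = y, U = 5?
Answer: 400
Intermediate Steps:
I = -3
k(B) = sqrt(2)*sqrt(B) (k(B) = sqrt(2*B) = sqrt(2)*sqrt(B))
d(J) = -20
d(k(I))**2 = (-20)**2 = 400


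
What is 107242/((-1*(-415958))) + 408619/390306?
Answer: 105912769027/81175451574 ≈ 1.3047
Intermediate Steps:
107242/((-1*(-415958))) + 408619/390306 = 107242/415958 + 408619*(1/390306) = 107242*(1/415958) + 408619/390306 = 53621/207979 + 408619/390306 = 105912769027/81175451574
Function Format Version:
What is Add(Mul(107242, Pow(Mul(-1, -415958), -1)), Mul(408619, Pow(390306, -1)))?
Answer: Rational(105912769027, 81175451574) ≈ 1.3047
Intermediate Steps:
Add(Mul(107242, Pow(Mul(-1, -415958), -1)), Mul(408619, Pow(390306, -1))) = Add(Mul(107242, Pow(415958, -1)), Mul(408619, Rational(1, 390306))) = Add(Mul(107242, Rational(1, 415958)), Rational(408619, 390306)) = Add(Rational(53621, 207979), Rational(408619, 390306)) = Rational(105912769027, 81175451574)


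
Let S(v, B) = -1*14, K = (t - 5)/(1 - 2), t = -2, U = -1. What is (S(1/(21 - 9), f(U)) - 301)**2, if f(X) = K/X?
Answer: 99225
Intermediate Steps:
K = 7 (K = (-2 - 5)/(1 - 2) = -7/(-1) = -7*(-1) = 7)
f(X) = 7/X
S(v, B) = -14
(S(1/(21 - 9), f(U)) - 301)**2 = (-14 - 301)**2 = (-315)**2 = 99225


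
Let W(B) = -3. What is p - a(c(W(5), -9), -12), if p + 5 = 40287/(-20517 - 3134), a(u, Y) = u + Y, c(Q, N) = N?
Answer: 338129/23651 ≈ 14.297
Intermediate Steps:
a(u, Y) = Y + u
p = -158542/23651 (p = -5 + 40287/(-20517 - 3134) = -5 + 40287/(-23651) = -5 + 40287*(-1/23651) = -5 - 40287/23651 = -158542/23651 ≈ -6.7034)
p - a(c(W(5), -9), -12) = -158542/23651 - (-12 - 9) = -158542/23651 - 1*(-21) = -158542/23651 + 21 = 338129/23651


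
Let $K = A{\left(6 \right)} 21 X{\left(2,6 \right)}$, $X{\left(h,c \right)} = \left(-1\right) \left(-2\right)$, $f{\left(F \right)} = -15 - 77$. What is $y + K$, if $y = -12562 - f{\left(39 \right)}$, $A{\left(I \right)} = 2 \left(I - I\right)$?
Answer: $-12470$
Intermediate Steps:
$f{\left(F \right)} = -92$ ($f{\left(F \right)} = -15 - 77 = -92$)
$A{\left(I \right)} = 0$ ($A{\left(I \right)} = 2 \cdot 0 = 0$)
$X{\left(h,c \right)} = 2$
$y = -12470$ ($y = -12562 - -92 = -12562 + 92 = -12470$)
$K = 0$ ($K = 0 \cdot 21 \cdot 2 = 0 \cdot 2 = 0$)
$y + K = -12470 + 0 = -12470$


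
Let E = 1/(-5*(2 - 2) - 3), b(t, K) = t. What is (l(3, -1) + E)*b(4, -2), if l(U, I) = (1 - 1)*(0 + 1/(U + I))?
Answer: -4/3 ≈ -1.3333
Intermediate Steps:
E = -⅓ (E = 1/(-5*0 - 3) = 1/(0 - 3) = 1/(-3) = -⅓ ≈ -0.33333)
l(U, I) = 0 (l(U, I) = 0*(0 + 1/(I + U)) = 0/(I + U) = 0)
(l(3, -1) + E)*b(4, -2) = (0 - ⅓)*4 = -⅓*4 = -4/3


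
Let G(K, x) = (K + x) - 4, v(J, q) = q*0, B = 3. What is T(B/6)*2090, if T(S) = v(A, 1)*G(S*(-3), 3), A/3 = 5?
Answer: 0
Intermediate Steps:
A = 15 (A = 3*5 = 15)
v(J, q) = 0
G(K, x) = -4 + K + x
T(S) = 0 (T(S) = 0*(-4 + S*(-3) + 3) = 0*(-4 - 3*S + 3) = 0*(-1 - 3*S) = 0)
T(B/6)*2090 = 0*2090 = 0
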